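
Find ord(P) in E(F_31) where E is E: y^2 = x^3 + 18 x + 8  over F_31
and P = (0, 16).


Compute successive multiples of P until we hit O:
  1P = (0, 16)
  2P = (14, 11)
  3P = (4, 12)
  4P = (28, 12)
  5P = (22, 27)
  6P = (17, 22)
  7P = (30, 19)
  8P = (10, 14)
  ... (continuing to 26P)
  26P = O

ord(P) = 26


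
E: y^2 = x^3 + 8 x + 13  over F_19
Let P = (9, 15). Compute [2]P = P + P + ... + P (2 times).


k = 2 = 10_2 (binary, LSB first: 01)
Double-and-add from P = (9, 15):
  bit 0 = 0: acc unchanged = O
  bit 1 = 1: acc = O + (6, 12) = (6, 12)

2P = (6, 12)


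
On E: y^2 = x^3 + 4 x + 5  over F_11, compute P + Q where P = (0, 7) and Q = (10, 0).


P != Q, so use the chord formula.
s = (y2 - y1) / (x2 - x1) = (4) / (10) mod 11 = 7
x3 = s^2 - x1 - x2 mod 11 = 7^2 - 0 - 10 = 6
y3 = s (x1 - x3) - y1 mod 11 = 7 * (0 - 6) - 7 = 6

P + Q = (6, 6)


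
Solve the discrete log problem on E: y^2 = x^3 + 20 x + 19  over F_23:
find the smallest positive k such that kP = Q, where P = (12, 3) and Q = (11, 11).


Enumerate multiples of P until we hit Q = (11, 11):
  1P = (12, 3)
  2P = (11, 11)
Match found at i = 2.

k = 2


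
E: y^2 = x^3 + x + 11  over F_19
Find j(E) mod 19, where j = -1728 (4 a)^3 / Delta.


Delta = -16(4 a^3 + 27 b^2) mod 19 = 9
-1728 * (4 a)^3 = -1728 * (4*1)^3 mod 19 = 7
j = 7 * 9^(-1) mod 19 = 5

j = 5 (mod 19)


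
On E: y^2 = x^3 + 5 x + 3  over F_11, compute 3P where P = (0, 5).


k = 3 = 11_2 (binary, LSB first: 11)
Double-and-add from P = (0, 5):
  bit 0 = 1: acc = O + (0, 5) = (0, 5)
  bit 1 = 1: acc = (0, 5) + (3, 10) = (1, 8)

3P = (1, 8)


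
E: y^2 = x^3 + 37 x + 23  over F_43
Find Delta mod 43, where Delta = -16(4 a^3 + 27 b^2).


4 a^3 + 27 b^2 = 4*37^3 + 27*23^2 = 202612 + 14283 = 216895
Delta = -16 * (216895) = -3470320
Delta mod 43 = 38

Delta = 38 (mod 43)


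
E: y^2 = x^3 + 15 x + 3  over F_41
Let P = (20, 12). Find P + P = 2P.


Doubling: s = (3 x1^2 + a) / (2 y1)
s = (3*20^2 + 15) / (2*12) mod 41 = 25
x3 = s^2 - 2 x1 mod 41 = 25^2 - 2*20 = 11
y3 = s (x1 - x3) - y1 mod 41 = 25 * (20 - 11) - 12 = 8

2P = (11, 8)


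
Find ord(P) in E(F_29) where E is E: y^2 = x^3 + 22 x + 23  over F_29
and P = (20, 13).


Compute successive multiples of P until we hit O:
  1P = (20, 13)
  2P = (23, 20)
  3P = (14, 1)
  4P = (28, 0)
  5P = (14, 28)
  6P = (23, 9)
  7P = (20, 16)
  8P = O

ord(P) = 8


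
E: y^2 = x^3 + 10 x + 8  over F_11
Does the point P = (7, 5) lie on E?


Check whether y^2 = x^3 + 10 x + 8 (mod 11) for (x, y) = (7, 5).
LHS: y^2 = 5^2 mod 11 = 3
RHS: x^3 + 10 x + 8 = 7^3 + 10*7 + 8 mod 11 = 3
LHS = RHS

Yes, on the curve


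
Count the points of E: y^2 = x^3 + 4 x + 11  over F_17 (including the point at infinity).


For each x in F_17, count y with y^2 = x^3 + 4 x + 11 mod 17:
  x = 1: RHS = 16, y in [4, 13]  -> 2 point(s)
  x = 3: RHS = 16, y in [4, 13]  -> 2 point(s)
  x = 6: RHS = 13, y in [8, 9]  -> 2 point(s)
  x = 7: RHS = 8, y in [5, 12]  -> 2 point(s)
  x = 11: RHS = 9, y in [3, 14]  -> 2 point(s)
  x = 12: RHS = 2, y in [6, 11]  -> 2 point(s)
  x = 13: RHS = 16, y in [4, 13]  -> 2 point(s)
Affine points: 14. Add the point at infinity: total = 15.

#E(F_17) = 15


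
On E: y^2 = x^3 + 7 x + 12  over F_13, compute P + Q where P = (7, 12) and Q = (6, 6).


P != Q, so use the chord formula.
s = (y2 - y1) / (x2 - x1) = (7) / (12) mod 13 = 6
x3 = s^2 - x1 - x2 mod 13 = 6^2 - 7 - 6 = 10
y3 = s (x1 - x3) - y1 mod 13 = 6 * (7 - 10) - 12 = 9

P + Q = (10, 9)


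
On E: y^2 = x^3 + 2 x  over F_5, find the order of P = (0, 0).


Compute successive multiples of P until we hit O:
  1P = (0, 0)
  2P = O

ord(P) = 2


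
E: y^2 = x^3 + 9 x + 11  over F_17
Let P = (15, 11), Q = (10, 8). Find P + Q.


P != Q, so use the chord formula.
s = (y2 - y1) / (x2 - x1) = (14) / (12) mod 17 = 4
x3 = s^2 - x1 - x2 mod 17 = 4^2 - 15 - 10 = 8
y3 = s (x1 - x3) - y1 mod 17 = 4 * (15 - 8) - 11 = 0

P + Q = (8, 0)


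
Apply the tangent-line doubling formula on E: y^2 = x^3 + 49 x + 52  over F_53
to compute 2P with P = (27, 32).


Doubling: s = (3 x1^2 + a) / (2 y1)
s = (3*27^2 + 49) / (2*32) mod 53 = 25
x3 = s^2 - 2 x1 mod 53 = 25^2 - 2*27 = 41
y3 = s (x1 - x3) - y1 mod 53 = 25 * (27 - 41) - 32 = 42

2P = (41, 42)


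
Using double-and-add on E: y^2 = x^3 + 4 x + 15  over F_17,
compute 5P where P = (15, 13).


k = 5 = 101_2 (binary, LSB first: 101)
Double-and-add from P = (15, 13):
  bit 0 = 1: acc = O + (15, 13) = (15, 13)
  bit 1 = 0: acc unchanged = (15, 13)
  bit 2 = 1: acc = (15, 13) + (10, 16) = (8, 10)

5P = (8, 10)


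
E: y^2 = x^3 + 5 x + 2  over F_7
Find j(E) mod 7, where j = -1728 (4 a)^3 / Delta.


Delta = -16(4 a^3 + 27 b^2) mod 7 = 2
-1728 * (4 a)^3 = -1728 * (4*5)^3 mod 7 = 6
j = 6 * 2^(-1) mod 7 = 3

j = 3 (mod 7)


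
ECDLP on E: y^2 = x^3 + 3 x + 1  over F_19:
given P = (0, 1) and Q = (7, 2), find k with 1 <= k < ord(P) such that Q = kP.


Enumerate multiples of P until we hit Q = (7, 2):
  1P = (0, 1)
  2P = (7, 17)
  3P = (18, 4)
  4P = (10, 10)
  5P = (10, 9)
  6P = (18, 15)
  7P = (7, 2)
Match found at i = 7.

k = 7


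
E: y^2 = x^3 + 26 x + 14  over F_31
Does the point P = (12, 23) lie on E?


Check whether y^2 = x^3 + 26 x + 14 (mod 31) for (x, y) = (12, 23).
LHS: y^2 = 23^2 mod 31 = 2
RHS: x^3 + 26 x + 14 = 12^3 + 26*12 + 14 mod 31 = 8
LHS != RHS

No, not on the curve


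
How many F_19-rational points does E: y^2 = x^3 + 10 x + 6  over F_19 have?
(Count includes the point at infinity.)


For each x in F_19, count y with y^2 = x^3 + 10 x + 6 mod 19:
  x = 0: RHS = 6, y in [5, 14]  -> 2 point(s)
  x = 1: RHS = 17, y in [6, 13]  -> 2 point(s)
  x = 3: RHS = 6, y in [5, 14]  -> 2 point(s)
  x = 6: RHS = 16, y in [4, 15]  -> 2 point(s)
  x = 7: RHS = 1, y in [1, 18]  -> 2 point(s)
  x = 8: RHS = 9, y in [3, 16]  -> 2 point(s)
  x = 10: RHS = 4, y in [2, 17]  -> 2 point(s)
  x = 12: RHS = 11, y in [7, 12]  -> 2 point(s)
  x = 15: RHS = 16, y in [4, 15]  -> 2 point(s)
  x = 16: RHS = 6, y in [5, 14]  -> 2 point(s)
  x = 17: RHS = 16, y in [4, 15]  -> 2 point(s)
Affine points: 22. Add the point at infinity: total = 23.

#E(F_19) = 23


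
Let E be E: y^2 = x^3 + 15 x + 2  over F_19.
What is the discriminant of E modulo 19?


4 a^3 + 27 b^2 = 4*15^3 + 27*2^2 = 13500 + 108 = 13608
Delta = -16 * (13608) = -217728
Delta mod 19 = 12

Delta = 12 (mod 19)


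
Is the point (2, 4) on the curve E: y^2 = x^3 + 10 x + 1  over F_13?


Check whether y^2 = x^3 + 10 x + 1 (mod 13) for (x, y) = (2, 4).
LHS: y^2 = 4^2 mod 13 = 3
RHS: x^3 + 10 x + 1 = 2^3 + 10*2 + 1 mod 13 = 3
LHS = RHS

Yes, on the curve


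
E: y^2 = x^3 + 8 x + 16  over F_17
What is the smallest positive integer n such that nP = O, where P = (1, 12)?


Compute successive multiples of P until we hit O:
  1P = (1, 12)
  2P = (14, 4)
  3P = (6, 12)
  4P = (10, 5)
  5P = (15, 14)
  6P = (9, 16)
  7P = (3, 4)
  8P = (12, 15)
  ... (continuing to 19P)
  19P = O

ord(P) = 19


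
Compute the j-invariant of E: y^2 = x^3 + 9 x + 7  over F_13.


Delta = -16(4 a^3 + 27 b^2) mod 13 = 10
-1728 * (4 a)^3 = -1728 * (4*9)^3 mod 13 = 12
j = 12 * 10^(-1) mod 13 = 9

j = 9 (mod 13)


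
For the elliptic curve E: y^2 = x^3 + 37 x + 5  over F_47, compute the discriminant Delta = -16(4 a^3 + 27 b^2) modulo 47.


4 a^3 + 27 b^2 = 4*37^3 + 27*5^2 = 202612 + 675 = 203287
Delta = -16 * (203287) = -3252592
Delta mod 47 = 43

Delta = 43 (mod 47)


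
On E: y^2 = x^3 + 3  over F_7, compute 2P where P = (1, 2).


Doubling: s = (3 x1^2 + a) / (2 y1)
s = (3*1^2 + 0) / (2*2) mod 7 = 6
x3 = s^2 - 2 x1 mod 7 = 6^2 - 2*1 = 6
y3 = s (x1 - x3) - y1 mod 7 = 6 * (1 - 6) - 2 = 3

2P = (6, 3)


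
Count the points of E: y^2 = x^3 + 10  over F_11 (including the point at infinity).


For each x in F_11, count y with y^2 = x^3 + 0 x + 10 mod 11:
  x = 1: RHS = 0, y in [0]  -> 1 point(s)
  x = 3: RHS = 4, y in [2, 9]  -> 2 point(s)
  x = 5: RHS = 3, y in [5, 6]  -> 2 point(s)
  x = 7: RHS = 1, y in [1, 10]  -> 2 point(s)
  x = 8: RHS = 5, y in [4, 7]  -> 2 point(s)
  x = 10: RHS = 9, y in [3, 8]  -> 2 point(s)
Affine points: 11. Add the point at infinity: total = 12.

#E(F_11) = 12


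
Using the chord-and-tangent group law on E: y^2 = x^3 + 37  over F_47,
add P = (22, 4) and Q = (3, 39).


P != Q, so use the chord formula.
s = (y2 - y1) / (x2 - x1) = (35) / (28) mod 47 = 13
x3 = s^2 - x1 - x2 mod 47 = 13^2 - 22 - 3 = 3
y3 = s (x1 - x3) - y1 mod 47 = 13 * (22 - 3) - 4 = 8

P + Q = (3, 8)


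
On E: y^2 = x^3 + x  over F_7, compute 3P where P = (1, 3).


k = 3 = 11_2 (binary, LSB first: 11)
Double-and-add from P = (1, 3):
  bit 0 = 1: acc = O + (1, 3) = (1, 3)
  bit 1 = 1: acc = (1, 3) + (0, 0) = (1, 4)

3P = (1, 4)


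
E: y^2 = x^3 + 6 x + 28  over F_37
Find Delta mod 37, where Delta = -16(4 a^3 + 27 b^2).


4 a^3 + 27 b^2 = 4*6^3 + 27*28^2 = 864 + 21168 = 22032
Delta = -16 * (22032) = -352512
Delta mod 37 = 24

Delta = 24 (mod 37)


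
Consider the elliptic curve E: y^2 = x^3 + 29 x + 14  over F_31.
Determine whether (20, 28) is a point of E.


Check whether y^2 = x^3 + 29 x + 14 (mod 31) for (x, y) = (20, 28).
LHS: y^2 = 28^2 mod 31 = 9
RHS: x^3 + 29 x + 14 = 20^3 + 29*20 + 14 mod 31 = 7
LHS != RHS

No, not on the curve


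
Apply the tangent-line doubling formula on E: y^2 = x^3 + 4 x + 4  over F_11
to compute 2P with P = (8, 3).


Doubling: s = (3 x1^2 + a) / (2 y1)
s = (3*8^2 + 4) / (2*3) mod 11 = 7
x3 = s^2 - 2 x1 mod 11 = 7^2 - 2*8 = 0
y3 = s (x1 - x3) - y1 mod 11 = 7 * (8 - 0) - 3 = 9

2P = (0, 9)


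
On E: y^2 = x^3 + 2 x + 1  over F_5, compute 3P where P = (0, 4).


k = 3 = 11_2 (binary, LSB first: 11)
Double-and-add from P = (0, 4):
  bit 0 = 1: acc = O + (0, 4) = (0, 4)
  bit 1 = 1: acc = (0, 4) + (1, 2) = (3, 2)

3P = (3, 2)


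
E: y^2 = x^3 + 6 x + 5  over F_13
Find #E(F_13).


For each x in F_13, count y with y^2 = x^3 + 6 x + 5 mod 13:
  x = 1: RHS = 12, y in [5, 8]  -> 2 point(s)
  x = 2: RHS = 12, y in [5, 8]  -> 2 point(s)
  x = 5: RHS = 4, y in [2, 11]  -> 2 point(s)
  x = 6: RHS = 10, y in [6, 7]  -> 2 point(s)
  x = 7: RHS = 0, y in [0]  -> 1 point(s)
  x = 10: RHS = 12, y in [5, 8]  -> 2 point(s)
Affine points: 11. Add the point at infinity: total = 12.

#E(F_13) = 12


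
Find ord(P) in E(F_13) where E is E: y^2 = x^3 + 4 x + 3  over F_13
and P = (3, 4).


Compute successive multiples of P until we hit O:
  1P = (3, 4)
  2P = (8, 1)
  3P = (6, 3)
  4P = (7, 6)
  5P = (0, 4)
  6P = (10, 9)
  7P = (9, 1)
  8P = (11, 0)
  ... (continuing to 16P)
  16P = O

ord(P) = 16


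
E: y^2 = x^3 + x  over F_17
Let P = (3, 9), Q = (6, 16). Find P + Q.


P != Q, so use the chord formula.
s = (y2 - y1) / (x2 - x1) = (7) / (3) mod 17 = 8
x3 = s^2 - x1 - x2 mod 17 = 8^2 - 3 - 6 = 4
y3 = s (x1 - x3) - y1 mod 17 = 8 * (3 - 4) - 9 = 0

P + Q = (4, 0)


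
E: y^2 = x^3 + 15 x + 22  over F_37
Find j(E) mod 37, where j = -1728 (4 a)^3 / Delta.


Delta = -16(4 a^3 + 27 b^2) mod 37 = 5
-1728 * (4 a)^3 = -1728 * (4*15)^3 mod 37 = 8
j = 8 * 5^(-1) mod 37 = 9

j = 9 (mod 37)


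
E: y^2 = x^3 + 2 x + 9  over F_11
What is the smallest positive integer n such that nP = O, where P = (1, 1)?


Compute successive multiples of P until we hit O:
  1P = (1, 1)
  2P = (7, 6)
  3P = (4, 2)
  4P = (0, 3)
  5P = (3, 3)
  6P = (8, 3)
  7P = (5, 1)
  8P = (5, 10)
  ... (continuing to 15P)
  15P = O

ord(P) = 15


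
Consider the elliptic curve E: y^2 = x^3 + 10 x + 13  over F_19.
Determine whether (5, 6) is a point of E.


Check whether y^2 = x^3 + 10 x + 13 (mod 19) for (x, y) = (5, 6).
LHS: y^2 = 6^2 mod 19 = 17
RHS: x^3 + 10 x + 13 = 5^3 + 10*5 + 13 mod 19 = 17
LHS = RHS

Yes, on the curve


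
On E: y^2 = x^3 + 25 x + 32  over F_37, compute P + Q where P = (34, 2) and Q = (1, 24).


P != Q, so use the chord formula.
s = (y2 - y1) / (x2 - x1) = (22) / (4) mod 37 = 24
x3 = s^2 - x1 - x2 mod 37 = 24^2 - 34 - 1 = 23
y3 = s (x1 - x3) - y1 mod 37 = 24 * (34 - 23) - 2 = 3

P + Q = (23, 3)


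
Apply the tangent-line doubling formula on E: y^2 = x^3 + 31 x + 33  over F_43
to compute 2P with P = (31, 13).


Doubling: s = (3 x1^2 + a) / (2 y1)
s = (3*31^2 + 31) / (2*13) mod 43 = 36
x3 = s^2 - 2 x1 mod 43 = 36^2 - 2*31 = 30
y3 = s (x1 - x3) - y1 mod 43 = 36 * (31 - 30) - 13 = 23

2P = (30, 23)


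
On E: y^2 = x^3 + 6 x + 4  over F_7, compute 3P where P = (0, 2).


k = 3 = 11_2 (binary, LSB first: 11)
Double-and-add from P = (0, 2):
  bit 0 = 1: acc = O + (0, 2) = (0, 2)
  bit 1 = 1: acc = (0, 2) + (4, 6) = (4, 1)

3P = (4, 1)


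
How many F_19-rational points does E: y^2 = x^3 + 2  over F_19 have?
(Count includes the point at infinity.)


For each x in F_19, count y with y^2 = x^3 + 0 x + 2 mod 19:
  x = 4: RHS = 9, y in [3, 16]  -> 2 point(s)
  x = 6: RHS = 9, y in [3, 16]  -> 2 point(s)
  x = 8: RHS = 1, y in [1, 18]  -> 2 point(s)
  x = 9: RHS = 9, y in [3, 16]  -> 2 point(s)
  x = 12: RHS = 1, y in [1, 18]  -> 2 point(s)
  x = 18: RHS = 1, y in [1, 18]  -> 2 point(s)
Affine points: 12. Add the point at infinity: total = 13.

#E(F_19) = 13


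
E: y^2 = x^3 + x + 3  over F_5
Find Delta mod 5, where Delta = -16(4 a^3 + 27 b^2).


4 a^3 + 27 b^2 = 4*1^3 + 27*3^2 = 4 + 243 = 247
Delta = -16 * (247) = -3952
Delta mod 5 = 3

Delta = 3 (mod 5)


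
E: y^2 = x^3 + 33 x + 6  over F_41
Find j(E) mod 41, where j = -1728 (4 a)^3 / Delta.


Delta = -16(4 a^3 + 27 b^2) mod 41 = 37
-1728 * (4 a)^3 = -1728 * (4*33)^3 mod 41 = 13
j = 13 * 37^(-1) mod 41 = 7

j = 7 (mod 41)


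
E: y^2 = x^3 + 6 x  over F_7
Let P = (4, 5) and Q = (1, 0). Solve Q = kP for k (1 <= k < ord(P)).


Enumerate multiples of P until we hit Q = (1, 0):
  1P = (4, 5)
  2P = (1, 0)
Match found at i = 2.

k = 2


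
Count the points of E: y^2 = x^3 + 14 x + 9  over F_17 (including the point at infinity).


For each x in F_17, count y with y^2 = x^3 + 14 x + 9 mod 17:
  x = 0: RHS = 9, y in [3, 14]  -> 2 point(s)
  x = 5: RHS = 0, y in [0]  -> 1 point(s)
  x = 7: RHS = 8, y in [5, 12]  -> 2 point(s)
  x = 8: RHS = 4, y in [2, 15]  -> 2 point(s)
  x = 11: RHS = 15, y in [7, 10]  -> 2 point(s)
  x = 12: RHS = 1, y in [1, 16]  -> 2 point(s)
  x = 13: RHS = 8, y in [5, 12]  -> 2 point(s)
  x = 14: RHS = 8, y in [5, 12]  -> 2 point(s)
Affine points: 15. Add the point at infinity: total = 16.

#E(F_17) = 16


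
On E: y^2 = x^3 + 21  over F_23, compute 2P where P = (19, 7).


Doubling: s = (3 x1^2 + a) / (2 y1)
s = (3*19^2 + 0) / (2*7) mod 23 = 10
x3 = s^2 - 2 x1 mod 23 = 10^2 - 2*19 = 16
y3 = s (x1 - x3) - y1 mod 23 = 10 * (19 - 16) - 7 = 0

2P = (16, 0)


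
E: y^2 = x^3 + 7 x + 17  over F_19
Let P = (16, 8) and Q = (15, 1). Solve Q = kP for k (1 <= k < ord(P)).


Enumerate multiples of P until we hit Q = (15, 1):
  1P = (16, 8)
  2P = (12, 10)
  3P = (15, 1)
Match found at i = 3.

k = 3


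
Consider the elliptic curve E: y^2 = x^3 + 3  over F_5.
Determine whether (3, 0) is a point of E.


Check whether y^2 = x^3 + 0 x + 3 (mod 5) for (x, y) = (3, 0).
LHS: y^2 = 0^2 mod 5 = 0
RHS: x^3 + 0 x + 3 = 3^3 + 0*3 + 3 mod 5 = 0
LHS = RHS

Yes, on the curve


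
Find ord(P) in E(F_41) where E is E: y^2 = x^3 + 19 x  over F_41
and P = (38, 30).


Compute successive multiples of P until we hit O:
  1P = (38, 30)
  2P = (8, 34)
  3P = (28, 37)
  4P = (21, 36)
  5P = (0, 0)
  6P = (21, 5)
  7P = (28, 4)
  8P = (8, 7)
  ... (continuing to 10P)
  10P = O

ord(P) = 10


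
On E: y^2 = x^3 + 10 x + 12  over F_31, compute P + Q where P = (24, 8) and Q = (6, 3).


P != Q, so use the chord formula.
s = (y2 - y1) / (x2 - x1) = (26) / (13) mod 31 = 2
x3 = s^2 - x1 - x2 mod 31 = 2^2 - 24 - 6 = 5
y3 = s (x1 - x3) - y1 mod 31 = 2 * (24 - 5) - 8 = 30

P + Q = (5, 30)


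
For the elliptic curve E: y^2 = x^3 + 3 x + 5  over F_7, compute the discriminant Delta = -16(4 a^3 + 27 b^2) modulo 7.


4 a^3 + 27 b^2 = 4*3^3 + 27*5^2 = 108 + 675 = 783
Delta = -16 * (783) = -12528
Delta mod 7 = 2

Delta = 2 (mod 7)


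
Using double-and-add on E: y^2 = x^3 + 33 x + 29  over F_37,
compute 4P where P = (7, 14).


k = 4 = 100_2 (binary, LSB first: 001)
Double-and-add from P = (7, 14):
  bit 0 = 0: acc unchanged = O
  bit 1 = 0: acc unchanged = O
  bit 2 = 1: acc = O + (26, 0) = (26, 0)

4P = (26, 0)


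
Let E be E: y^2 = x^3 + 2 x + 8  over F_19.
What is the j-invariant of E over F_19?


Delta = -16(4 a^3 + 27 b^2) mod 19 = 17
-1728 * (4 a)^3 = -1728 * (4*2)^3 mod 19 = 18
j = 18 * 17^(-1) mod 19 = 10

j = 10 (mod 19)


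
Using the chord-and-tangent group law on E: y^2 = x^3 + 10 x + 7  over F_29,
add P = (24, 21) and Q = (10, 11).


P != Q, so use the chord formula.
s = (y2 - y1) / (x2 - x1) = (19) / (15) mod 29 = 9
x3 = s^2 - x1 - x2 mod 29 = 9^2 - 24 - 10 = 18
y3 = s (x1 - x3) - y1 mod 29 = 9 * (24 - 18) - 21 = 4

P + Q = (18, 4)


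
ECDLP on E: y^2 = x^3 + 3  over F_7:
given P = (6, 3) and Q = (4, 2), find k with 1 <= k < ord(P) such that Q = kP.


Enumerate multiples of P until we hit Q = (4, 2):
  1P = (6, 3)
  2P = (4, 5)
  3P = (5, 3)
  4P = (3, 4)
  5P = (2, 5)
  6P = (1, 5)
  7P = (1, 2)
  8P = (2, 2)
  9P = (3, 3)
  10P = (5, 4)
  11P = (4, 2)
Match found at i = 11.

k = 11


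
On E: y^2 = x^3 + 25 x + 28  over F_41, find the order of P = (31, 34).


Compute successive multiples of P until we hit O:
  1P = (31, 34)
  2P = (19, 33)
  3P = (34, 17)
  4P = (40, 17)
  5P = (9, 11)
  6P = (22, 22)
  7P = (8, 24)
  8P = (18, 18)
  ... (continuing to 44P)
  44P = O

ord(P) = 44


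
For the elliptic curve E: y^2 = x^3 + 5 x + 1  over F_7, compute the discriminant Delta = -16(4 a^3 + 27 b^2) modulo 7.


4 a^3 + 27 b^2 = 4*5^3 + 27*1^2 = 500 + 27 = 527
Delta = -16 * (527) = -8432
Delta mod 7 = 3

Delta = 3 (mod 7)


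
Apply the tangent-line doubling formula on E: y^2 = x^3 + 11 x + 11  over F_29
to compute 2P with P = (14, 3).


Doubling: s = (3 x1^2 + a) / (2 y1)
s = (3*14^2 + 11) / (2*3) mod 29 = 8
x3 = s^2 - 2 x1 mod 29 = 8^2 - 2*14 = 7
y3 = s (x1 - x3) - y1 mod 29 = 8 * (14 - 7) - 3 = 24

2P = (7, 24)


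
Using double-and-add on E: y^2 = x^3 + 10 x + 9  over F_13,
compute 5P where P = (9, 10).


k = 5 = 101_2 (binary, LSB first: 101)
Double-and-add from P = (9, 10):
  bit 0 = 1: acc = O + (9, 10) = (9, 10)
  bit 1 = 0: acc unchanged = (9, 10)
  bit 2 = 1: acc = (9, 10) + (9, 10) = (9, 3)

5P = (9, 3)


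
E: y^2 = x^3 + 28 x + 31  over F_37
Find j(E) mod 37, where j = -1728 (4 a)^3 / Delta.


Delta = -16(4 a^3 + 27 b^2) mod 37 = 24
-1728 * (4 a)^3 = -1728 * (4*28)^3 mod 37 = 11
j = 11 * 24^(-1) mod 37 = 2

j = 2 (mod 37)


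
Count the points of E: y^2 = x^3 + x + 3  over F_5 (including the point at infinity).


For each x in F_5, count y with y^2 = x^3 + 1 x + 3 mod 5:
  x = 1: RHS = 0, y in [0]  -> 1 point(s)
  x = 4: RHS = 1, y in [1, 4]  -> 2 point(s)
Affine points: 3. Add the point at infinity: total = 4.

#E(F_5) = 4


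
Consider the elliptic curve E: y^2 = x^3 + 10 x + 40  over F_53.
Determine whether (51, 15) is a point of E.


Check whether y^2 = x^3 + 10 x + 40 (mod 53) for (x, y) = (51, 15).
LHS: y^2 = 15^2 mod 53 = 13
RHS: x^3 + 10 x + 40 = 51^3 + 10*51 + 40 mod 53 = 12
LHS != RHS

No, not on the curve


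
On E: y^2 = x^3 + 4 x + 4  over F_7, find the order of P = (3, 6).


Compute successive multiples of P until we hit O:
  1P = (3, 6)
  2P = (5, 4)
  3P = (0, 5)
  4P = (1, 4)
  5P = (4, 0)
  6P = (1, 3)
  7P = (0, 2)
  8P = (5, 3)
  ... (continuing to 10P)
  10P = O

ord(P) = 10


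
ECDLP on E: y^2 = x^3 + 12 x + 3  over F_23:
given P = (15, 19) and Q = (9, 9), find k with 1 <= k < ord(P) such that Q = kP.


Enumerate multiples of P until we hit Q = (9, 9):
  1P = (15, 19)
  2P = (5, 2)
  3P = (19, 11)
  4P = (16, 6)
  5P = (0, 16)
  6P = (20, 3)
  7P = (1, 19)
  8P = (7, 4)
  9P = (2, 14)
  10P = (12, 14)
  11P = (9, 14)
  12P = (8, 6)
  13P = (18, 5)
  14P = (22, 6)
  15P = (4, 0)
  16P = (22, 17)
  17P = (18, 18)
  18P = (8, 17)
  19P = (9, 9)
Match found at i = 19.

k = 19


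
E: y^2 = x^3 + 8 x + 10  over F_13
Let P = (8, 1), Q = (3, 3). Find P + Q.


P != Q, so use the chord formula.
s = (y2 - y1) / (x2 - x1) = (2) / (8) mod 13 = 10
x3 = s^2 - x1 - x2 mod 13 = 10^2 - 8 - 3 = 11
y3 = s (x1 - x3) - y1 mod 13 = 10 * (8 - 11) - 1 = 8

P + Q = (11, 8)


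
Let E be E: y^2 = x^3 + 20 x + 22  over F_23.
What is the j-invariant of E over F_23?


Delta = -16(4 a^3 + 27 b^2) mod 23 = 8
-1728 * (4 a)^3 = -1728 * (4*20)^3 mod 23 = 9
j = 9 * 8^(-1) mod 23 = 4

j = 4 (mod 23)


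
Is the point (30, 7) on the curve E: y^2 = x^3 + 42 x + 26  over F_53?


Check whether y^2 = x^3 + 42 x + 26 (mod 53) for (x, y) = (30, 7).
LHS: y^2 = 7^2 mod 53 = 49
RHS: x^3 + 42 x + 26 = 30^3 + 42*30 + 26 mod 53 = 37
LHS != RHS

No, not on the curve


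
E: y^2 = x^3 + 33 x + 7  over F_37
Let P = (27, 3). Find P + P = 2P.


Doubling: s = (3 x1^2 + a) / (2 y1)
s = (3*27^2 + 33) / (2*3) mod 37 = 0
x3 = s^2 - 2 x1 mod 37 = 0^2 - 2*27 = 20
y3 = s (x1 - x3) - y1 mod 37 = 0 * (27 - 20) - 3 = 34

2P = (20, 34)


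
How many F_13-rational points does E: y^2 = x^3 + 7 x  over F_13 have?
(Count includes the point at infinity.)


For each x in F_13, count y with y^2 = x^3 + 7 x + 0 mod 13:
  x = 0: RHS = 0, y in [0]  -> 1 point(s)
  x = 2: RHS = 9, y in [3, 10]  -> 2 point(s)
  x = 3: RHS = 9, y in [3, 10]  -> 2 point(s)
  x = 4: RHS = 1, y in [1, 12]  -> 2 point(s)
  x = 5: RHS = 4, y in [2, 11]  -> 2 point(s)
  x = 8: RHS = 9, y in [3, 10]  -> 2 point(s)
  x = 9: RHS = 12, y in [5, 8]  -> 2 point(s)
  x = 10: RHS = 4, y in [2, 11]  -> 2 point(s)
  x = 11: RHS = 4, y in [2, 11]  -> 2 point(s)
Affine points: 17. Add the point at infinity: total = 18.

#E(F_13) = 18


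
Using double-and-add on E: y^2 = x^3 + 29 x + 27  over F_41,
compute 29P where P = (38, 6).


k = 29 = 11101_2 (binary, LSB first: 10111)
Double-and-add from P = (38, 6):
  bit 0 = 1: acc = O + (38, 6) = (38, 6)
  bit 1 = 0: acc unchanged = (38, 6)
  bit 2 = 1: acc = (38, 6) + (39, 24) = (1, 4)
  bit 3 = 1: acc = (1, 4) + (4, 17) = (32, 12)
  bit 4 = 1: acc = (32, 12) + (31, 34) = (11, 18)

29P = (11, 18)


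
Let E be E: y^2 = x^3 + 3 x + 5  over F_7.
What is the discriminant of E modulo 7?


4 a^3 + 27 b^2 = 4*3^3 + 27*5^2 = 108 + 675 = 783
Delta = -16 * (783) = -12528
Delta mod 7 = 2

Delta = 2 (mod 7)


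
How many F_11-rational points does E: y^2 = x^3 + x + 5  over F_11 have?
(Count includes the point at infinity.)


For each x in F_11, count y with y^2 = x^3 + 1 x + 5 mod 11:
  x = 0: RHS = 5, y in [4, 7]  -> 2 point(s)
  x = 2: RHS = 4, y in [2, 9]  -> 2 point(s)
  x = 5: RHS = 3, y in [5, 6]  -> 2 point(s)
  x = 7: RHS = 3, y in [5, 6]  -> 2 point(s)
  x = 10: RHS = 3, y in [5, 6]  -> 2 point(s)
Affine points: 10. Add the point at infinity: total = 11.

#E(F_11) = 11


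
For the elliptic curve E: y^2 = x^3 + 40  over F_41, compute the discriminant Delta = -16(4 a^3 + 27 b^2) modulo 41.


4 a^3 + 27 b^2 = 4*0^3 + 27*40^2 = 0 + 43200 = 43200
Delta = -16 * (43200) = -691200
Delta mod 41 = 19

Delta = 19 (mod 41)


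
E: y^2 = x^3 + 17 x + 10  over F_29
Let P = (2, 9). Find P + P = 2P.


Doubling: s = (3 x1^2 + a) / (2 y1)
s = (3*2^2 + 17) / (2*9) mod 29 = 0
x3 = s^2 - 2 x1 mod 29 = 0^2 - 2*2 = 25
y3 = s (x1 - x3) - y1 mod 29 = 0 * (2 - 25) - 9 = 20

2P = (25, 20)


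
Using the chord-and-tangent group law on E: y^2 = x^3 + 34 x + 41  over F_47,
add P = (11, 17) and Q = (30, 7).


P != Q, so use the chord formula.
s = (y2 - y1) / (x2 - x1) = (37) / (19) mod 47 = 44
x3 = s^2 - x1 - x2 mod 47 = 44^2 - 11 - 30 = 15
y3 = s (x1 - x3) - y1 mod 47 = 44 * (11 - 15) - 17 = 42

P + Q = (15, 42)


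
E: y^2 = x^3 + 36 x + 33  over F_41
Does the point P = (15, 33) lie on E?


Check whether y^2 = x^3 + 36 x + 33 (mod 41) for (x, y) = (15, 33).
LHS: y^2 = 33^2 mod 41 = 23
RHS: x^3 + 36 x + 33 = 15^3 + 36*15 + 33 mod 41 = 12
LHS != RHS

No, not on the curve


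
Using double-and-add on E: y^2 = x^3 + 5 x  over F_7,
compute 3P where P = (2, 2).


k = 3 = 11_2 (binary, LSB first: 11)
Double-and-add from P = (2, 2):
  bit 0 = 1: acc = O + (2, 2) = (2, 2)
  bit 1 = 1: acc = (2, 2) + (4, 0) = (2, 5)

3P = (2, 5)


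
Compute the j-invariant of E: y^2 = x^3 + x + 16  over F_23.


Delta = -16(4 a^3 + 27 b^2) mod 23 = 20
-1728 * (4 a)^3 = -1728 * (4*1)^3 mod 23 = 15
j = 15 * 20^(-1) mod 23 = 18

j = 18 (mod 23)


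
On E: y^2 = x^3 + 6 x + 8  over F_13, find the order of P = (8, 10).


Compute successive multiples of P until we hit O:
  1P = (8, 10)
  2P = (7, 9)
  3P = (12, 12)
  4P = (3, 12)
  5P = (11, 12)
  6P = (6, 0)
  7P = (11, 1)
  8P = (3, 1)
  ... (continuing to 12P)
  12P = O

ord(P) = 12


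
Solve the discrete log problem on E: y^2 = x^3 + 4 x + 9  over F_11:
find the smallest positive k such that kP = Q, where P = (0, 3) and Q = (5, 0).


Enumerate multiples of P until we hit Q = (5, 0):
  1P = (0, 3)
  2P = (9, 2)
  3P = (5, 0)
Match found at i = 3.

k = 3


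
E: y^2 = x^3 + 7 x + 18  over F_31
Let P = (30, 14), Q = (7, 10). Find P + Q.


P != Q, so use the chord formula.
s = (y2 - y1) / (x2 - x1) = (27) / (8) mod 31 = 15
x3 = s^2 - x1 - x2 mod 31 = 15^2 - 30 - 7 = 2
y3 = s (x1 - x3) - y1 mod 31 = 15 * (30 - 2) - 14 = 3

P + Q = (2, 3)


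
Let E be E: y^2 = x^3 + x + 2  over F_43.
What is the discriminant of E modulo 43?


4 a^3 + 27 b^2 = 4*1^3 + 27*2^2 = 4 + 108 = 112
Delta = -16 * (112) = -1792
Delta mod 43 = 14

Delta = 14 (mod 43)


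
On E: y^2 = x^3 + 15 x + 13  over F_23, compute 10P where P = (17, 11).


k = 10 = 1010_2 (binary, LSB first: 0101)
Double-and-add from P = (17, 11):
  bit 0 = 0: acc unchanged = O
  bit 1 = 1: acc = O + (7, 1) = (7, 1)
  bit 2 = 0: acc unchanged = (7, 1)
  bit 3 = 1: acc = (7, 1) + (16, 5) = (9, 16)

10P = (9, 16)


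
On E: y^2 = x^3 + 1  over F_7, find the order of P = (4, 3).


Compute successive multiples of P until we hit O:
  1P = (4, 3)
  2P = (0, 1)
  3P = (5, 0)
  4P = (0, 6)
  5P = (4, 4)
  6P = O

ord(P) = 6


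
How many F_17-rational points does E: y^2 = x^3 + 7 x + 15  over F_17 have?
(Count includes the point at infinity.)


For each x in F_17, count y with y^2 = x^3 + 7 x + 15 mod 17:
  x = 0: RHS = 15, y in [7, 10]  -> 2 point(s)
  x = 6: RHS = 1, y in [1, 16]  -> 2 point(s)
  x = 7: RHS = 16, y in [4, 13]  -> 2 point(s)
  x = 9: RHS = 8, y in [5, 12]  -> 2 point(s)
  x = 12: RHS = 8, y in [5, 12]  -> 2 point(s)
  x = 13: RHS = 8, y in [5, 12]  -> 2 point(s)
  x = 14: RHS = 1, y in [1, 16]  -> 2 point(s)
Affine points: 14. Add the point at infinity: total = 15.

#E(F_17) = 15


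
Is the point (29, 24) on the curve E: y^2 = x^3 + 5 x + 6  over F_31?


Check whether y^2 = x^3 + 5 x + 6 (mod 31) for (x, y) = (29, 24).
LHS: y^2 = 24^2 mod 31 = 18
RHS: x^3 + 5 x + 6 = 29^3 + 5*29 + 6 mod 31 = 19
LHS != RHS

No, not on the curve


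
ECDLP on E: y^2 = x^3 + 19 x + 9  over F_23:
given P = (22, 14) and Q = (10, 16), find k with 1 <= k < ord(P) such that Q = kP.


Enumerate multiples of P until we hit Q = (10, 16):
  1P = (22, 14)
  2P = (14, 12)
  3P = (0, 3)
  4P = (7, 5)
  5P = (10, 7)
  6P = (3, 22)
  7P = (2, 3)
  8P = (15, 14)
  9P = (9, 9)
  10P = (21, 20)
  11P = (16, 19)
  12P = (17, 1)
  13P = (11, 10)
  14P = (8, 12)
  15P = (1, 12)
  16P = (1, 11)
  17P = (8, 11)
  18P = (11, 13)
  19P = (17, 22)
  20P = (16, 4)
  21P = (21, 3)
  22P = (9, 14)
  23P = (15, 9)
  24P = (2, 20)
  25P = (3, 1)
  26P = (10, 16)
Match found at i = 26.

k = 26


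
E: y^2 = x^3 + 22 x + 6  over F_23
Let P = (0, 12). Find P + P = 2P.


Doubling: s = (3 x1^2 + a) / (2 y1)
s = (3*0^2 + 22) / (2*12) mod 23 = 22
x3 = s^2 - 2 x1 mod 23 = 22^2 - 2*0 = 1
y3 = s (x1 - x3) - y1 mod 23 = 22 * (0 - 1) - 12 = 12

2P = (1, 12)


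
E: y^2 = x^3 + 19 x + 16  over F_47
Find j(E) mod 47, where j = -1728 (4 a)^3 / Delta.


Delta = -16(4 a^3 + 27 b^2) mod 47 = 3
-1728 * (4 a)^3 = -1728 * (4*19)^3 mod 47 = 3
j = 3 * 3^(-1) mod 47 = 1

j = 1 (mod 47)


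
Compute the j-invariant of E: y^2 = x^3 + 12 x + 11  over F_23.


Delta = -16(4 a^3 + 27 b^2) mod 23 = 22
-1728 * (4 a)^3 = -1728 * (4*12)^3 mod 23 = 22
j = 22 * 22^(-1) mod 23 = 1

j = 1 (mod 23)


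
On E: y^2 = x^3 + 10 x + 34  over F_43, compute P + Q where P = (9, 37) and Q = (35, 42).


P != Q, so use the chord formula.
s = (y2 - y1) / (x2 - x1) = (5) / (26) mod 43 = 25
x3 = s^2 - x1 - x2 mod 43 = 25^2 - 9 - 35 = 22
y3 = s (x1 - x3) - y1 mod 43 = 25 * (9 - 22) - 37 = 25

P + Q = (22, 25)


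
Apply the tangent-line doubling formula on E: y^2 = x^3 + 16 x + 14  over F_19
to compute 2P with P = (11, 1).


Doubling: s = (3 x1^2 + a) / (2 y1)
s = (3*11^2 + 16) / (2*1) mod 19 = 9
x3 = s^2 - 2 x1 mod 19 = 9^2 - 2*11 = 2
y3 = s (x1 - x3) - y1 mod 19 = 9 * (11 - 2) - 1 = 4

2P = (2, 4)


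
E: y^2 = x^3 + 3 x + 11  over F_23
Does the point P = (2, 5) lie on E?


Check whether y^2 = x^3 + 3 x + 11 (mod 23) for (x, y) = (2, 5).
LHS: y^2 = 5^2 mod 23 = 2
RHS: x^3 + 3 x + 11 = 2^3 + 3*2 + 11 mod 23 = 2
LHS = RHS

Yes, on the curve


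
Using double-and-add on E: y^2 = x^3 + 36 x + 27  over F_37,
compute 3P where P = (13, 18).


k = 3 = 11_2 (binary, LSB first: 11)
Double-and-add from P = (13, 18):
  bit 0 = 1: acc = O + (13, 18) = (13, 18)
  bit 1 = 1: acc = (13, 18) + (7, 17) = (16, 0)

3P = (16, 0)


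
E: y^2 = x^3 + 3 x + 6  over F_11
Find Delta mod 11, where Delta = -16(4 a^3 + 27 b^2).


4 a^3 + 27 b^2 = 4*3^3 + 27*6^2 = 108 + 972 = 1080
Delta = -16 * (1080) = -17280
Delta mod 11 = 1

Delta = 1 (mod 11)


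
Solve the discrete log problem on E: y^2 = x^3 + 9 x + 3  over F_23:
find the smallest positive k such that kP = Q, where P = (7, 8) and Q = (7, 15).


Enumerate multiples of P until we hit Q = (7, 15):
  1P = (7, 8)
  2P = (2, 12)
  3P = (22, 4)
  4P = (0, 7)
  5P = (1, 6)
  6P = (10, 14)
  7P = (10, 9)
  8P = (1, 17)
  9P = (0, 16)
  10P = (22, 19)
  11P = (2, 11)
  12P = (7, 15)
Match found at i = 12.

k = 12


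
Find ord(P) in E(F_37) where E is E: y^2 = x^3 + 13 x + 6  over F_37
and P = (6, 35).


Compute successive multiples of P until we hit O:
  1P = (6, 35)
  2P = (22, 5)
  3P = (5, 14)
  4P = (23, 15)
  5P = (9, 36)
  6P = (18, 35)
  7P = (13, 2)
  8P = (7, 12)
  ... (continuing to 46P)
  46P = O

ord(P) = 46


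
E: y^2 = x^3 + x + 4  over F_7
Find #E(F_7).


For each x in F_7, count y with y^2 = x^3 + 1 x + 4 mod 7:
  x = 0: RHS = 4, y in [2, 5]  -> 2 point(s)
  x = 2: RHS = 0, y in [0]  -> 1 point(s)
  x = 4: RHS = 2, y in [3, 4]  -> 2 point(s)
  x = 5: RHS = 1, y in [1, 6]  -> 2 point(s)
  x = 6: RHS = 2, y in [3, 4]  -> 2 point(s)
Affine points: 9. Add the point at infinity: total = 10.

#E(F_7) = 10


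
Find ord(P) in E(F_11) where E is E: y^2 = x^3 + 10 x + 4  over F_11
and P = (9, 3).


Compute successive multiples of P until we hit O:
  1P = (9, 3)
  2P = (4, 8)
  3P = (10, 9)
  4P = (6, 4)
  5P = (1, 9)
  6P = (5, 5)
  7P = (0, 9)
  8P = (0, 2)
  ... (continuing to 15P)
  15P = O

ord(P) = 15


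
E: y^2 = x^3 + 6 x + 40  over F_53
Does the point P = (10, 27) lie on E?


Check whether y^2 = x^3 + 6 x + 40 (mod 53) for (x, y) = (10, 27).
LHS: y^2 = 27^2 mod 53 = 40
RHS: x^3 + 6 x + 40 = 10^3 + 6*10 + 40 mod 53 = 40
LHS = RHS

Yes, on the curve


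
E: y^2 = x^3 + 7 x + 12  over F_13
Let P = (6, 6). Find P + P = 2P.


Doubling: s = (3 x1^2 + a) / (2 y1)
s = (3*6^2 + 7) / (2*6) mod 13 = 2
x3 = s^2 - 2 x1 mod 13 = 2^2 - 2*6 = 5
y3 = s (x1 - x3) - y1 mod 13 = 2 * (6 - 5) - 6 = 9

2P = (5, 9)


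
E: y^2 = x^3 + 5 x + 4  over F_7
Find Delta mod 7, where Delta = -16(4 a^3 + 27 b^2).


4 a^3 + 27 b^2 = 4*5^3 + 27*4^2 = 500 + 432 = 932
Delta = -16 * (932) = -14912
Delta mod 7 = 5

Delta = 5 (mod 7)


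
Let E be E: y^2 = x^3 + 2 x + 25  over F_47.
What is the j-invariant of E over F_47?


Delta = -16(4 a^3 + 27 b^2) mod 47 = 20
-1728 * (4 a)^3 = -1728 * (4*2)^3 mod 47 = 39
j = 39 * 20^(-1) mod 47 = 9

j = 9 (mod 47)


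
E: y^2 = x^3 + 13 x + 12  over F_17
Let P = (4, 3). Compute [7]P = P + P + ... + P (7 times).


k = 7 = 111_2 (binary, LSB first: 111)
Double-and-add from P = (4, 3):
  bit 0 = 1: acc = O + (4, 3) = (4, 3)
  bit 1 = 1: acc = (4, 3) + (8, 13) = (7, 15)
  bit 2 = 1: acc = (7, 15) + (5, 10) = (7, 2)

7P = (7, 2)


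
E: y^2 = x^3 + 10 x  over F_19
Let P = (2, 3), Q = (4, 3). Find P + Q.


P != Q, so use the chord formula.
s = (y2 - y1) / (x2 - x1) = (0) / (2) mod 19 = 0
x3 = s^2 - x1 - x2 mod 19 = 0^2 - 2 - 4 = 13
y3 = s (x1 - x3) - y1 mod 19 = 0 * (2 - 13) - 3 = 16

P + Q = (13, 16)


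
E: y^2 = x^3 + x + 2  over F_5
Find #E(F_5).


For each x in F_5, count y with y^2 = x^3 + 1 x + 2 mod 5:
  x = 1: RHS = 4, y in [2, 3]  -> 2 point(s)
  x = 4: RHS = 0, y in [0]  -> 1 point(s)
Affine points: 3. Add the point at infinity: total = 4.

#E(F_5) = 4


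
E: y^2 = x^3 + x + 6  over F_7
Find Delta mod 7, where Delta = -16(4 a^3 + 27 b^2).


4 a^3 + 27 b^2 = 4*1^3 + 27*6^2 = 4 + 972 = 976
Delta = -16 * (976) = -15616
Delta mod 7 = 1

Delta = 1 (mod 7)


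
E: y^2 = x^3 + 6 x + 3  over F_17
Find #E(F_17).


For each x in F_17, count y with y^2 = x^3 + 6 x + 3 mod 17:
  x = 6: RHS = 0, y in [0]  -> 1 point(s)
  x = 8: RHS = 2, y in [6, 11]  -> 2 point(s)
  x = 9: RHS = 4, y in [2, 15]  -> 2 point(s)
  x = 10: RHS = 9, y in [3, 14]  -> 2 point(s)
  x = 12: RHS = 1, y in [1, 16]  -> 2 point(s)
  x = 13: RHS = 0, y in [0]  -> 1 point(s)
  x = 14: RHS = 9, y in [3, 14]  -> 2 point(s)
  x = 15: RHS = 0, y in [0]  -> 1 point(s)
  x = 16: RHS = 13, y in [8, 9]  -> 2 point(s)
Affine points: 15. Add the point at infinity: total = 16.

#E(F_17) = 16


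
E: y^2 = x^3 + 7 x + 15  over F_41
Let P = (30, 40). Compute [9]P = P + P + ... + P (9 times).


k = 9 = 1001_2 (binary, LSB first: 1001)
Double-and-add from P = (30, 40):
  bit 0 = 1: acc = O + (30, 40) = (30, 40)
  bit 1 = 0: acc unchanged = (30, 40)
  bit 2 = 0: acc unchanged = (30, 40)
  bit 3 = 1: acc = (30, 40) + (32, 24) = (2, 23)

9P = (2, 23)


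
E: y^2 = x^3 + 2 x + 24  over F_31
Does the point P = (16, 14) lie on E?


Check whether y^2 = x^3 + 2 x + 24 (mod 31) for (x, y) = (16, 14).
LHS: y^2 = 14^2 mod 31 = 10
RHS: x^3 + 2 x + 24 = 16^3 + 2*16 + 24 mod 31 = 29
LHS != RHS

No, not on the curve


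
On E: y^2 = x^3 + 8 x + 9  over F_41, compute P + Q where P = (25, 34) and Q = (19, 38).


P != Q, so use the chord formula.
s = (y2 - y1) / (x2 - x1) = (4) / (35) mod 41 = 13
x3 = s^2 - x1 - x2 mod 41 = 13^2 - 25 - 19 = 2
y3 = s (x1 - x3) - y1 mod 41 = 13 * (25 - 2) - 34 = 19

P + Q = (2, 19)


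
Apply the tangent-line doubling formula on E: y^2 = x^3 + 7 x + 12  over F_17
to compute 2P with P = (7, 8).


Doubling: s = (3 x1^2 + a) / (2 y1)
s = (3*7^2 + 7) / (2*8) mod 17 = 16
x3 = s^2 - 2 x1 mod 17 = 16^2 - 2*7 = 4
y3 = s (x1 - x3) - y1 mod 17 = 16 * (7 - 4) - 8 = 6

2P = (4, 6)


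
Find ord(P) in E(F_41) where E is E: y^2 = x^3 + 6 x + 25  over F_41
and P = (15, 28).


Compute successive multiples of P until we hit O:
  1P = (15, 28)
  2P = (32, 12)
  3P = (40, 10)
  4P = (2, 2)
  5P = (28, 28)
  6P = (39, 13)
  7P = (38, 12)
  8P = (6, 21)
  ... (continuing to 21P)
  21P = O

ord(P) = 21


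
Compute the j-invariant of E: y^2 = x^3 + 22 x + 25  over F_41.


Delta = -16(4 a^3 + 27 b^2) mod 41 = 15
-1728 * (4 a)^3 = -1728 * (4*22)^3 mod 41 = 16
j = 16 * 15^(-1) mod 41 = 12

j = 12 (mod 41)


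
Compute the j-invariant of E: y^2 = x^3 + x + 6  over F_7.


Delta = -16(4 a^3 + 27 b^2) mod 7 = 1
-1728 * (4 a)^3 = -1728 * (4*1)^3 mod 7 = 1
j = 1 * 1^(-1) mod 7 = 1

j = 1 (mod 7)


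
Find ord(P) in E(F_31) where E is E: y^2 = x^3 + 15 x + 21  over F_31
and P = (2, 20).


Compute successive multiples of P until we hit O:
  1P = (2, 20)
  2P = (5, 2)
  3P = (29, 18)
  4P = (8, 8)
  5P = (25, 26)
  6P = (22, 26)
  7P = (26, 10)
  8P = (12, 10)
  ... (continuing to 34P)
  34P = O

ord(P) = 34


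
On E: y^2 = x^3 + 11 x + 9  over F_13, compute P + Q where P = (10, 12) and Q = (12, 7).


P != Q, so use the chord formula.
s = (y2 - y1) / (x2 - x1) = (8) / (2) mod 13 = 4
x3 = s^2 - x1 - x2 mod 13 = 4^2 - 10 - 12 = 7
y3 = s (x1 - x3) - y1 mod 13 = 4 * (10 - 7) - 12 = 0

P + Q = (7, 0)


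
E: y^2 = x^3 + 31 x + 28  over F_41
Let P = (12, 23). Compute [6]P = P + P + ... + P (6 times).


k = 6 = 110_2 (binary, LSB first: 011)
Double-and-add from P = (12, 23):
  bit 0 = 0: acc unchanged = O
  bit 1 = 1: acc = O + (8, 3) = (8, 3)
  bit 2 = 1: acc = (8, 3) + (34, 1) = (32, 2)

6P = (32, 2)


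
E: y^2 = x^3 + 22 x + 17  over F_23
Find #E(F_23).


For each x in F_23, count y with y^2 = x^3 + 22 x + 17 mod 23:
  x = 2: RHS = 0, y in [0]  -> 1 point(s)
  x = 3: RHS = 18, y in [8, 15]  -> 2 point(s)
  x = 4: RHS = 8, y in [10, 13]  -> 2 point(s)
  x = 7: RHS = 8, y in [10, 13]  -> 2 point(s)
  x = 9: RHS = 1, y in [1, 22]  -> 2 point(s)
  x = 10: RHS = 18, y in [8, 15]  -> 2 point(s)
  x = 11: RHS = 3, y in [7, 16]  -> 2 point(s)
  x = 12: RHS = 8, y in [10, 13]  -> 2 point(s)
  x = 13: RHS = 16, y in [4, 19]  -> 2 point(s)
  x = 16: RHS = 3, y in [7, 16]  -> 2 point(s)
  x = 18: RHS = 12, y in [9, 14]  -> 2 point(s)
  x = 19: RHS = 3, y in [7, 16]  -> 2 point(s)
  x = 20: RHS = 16, y in [4, 19]  -> 2 point(s)
Affine points: 25. Add the point at infinity: total = 26.

#E(F_23) = 26


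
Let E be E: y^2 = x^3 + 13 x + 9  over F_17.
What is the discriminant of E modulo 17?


4 a^3 + 27 b^2 = 4*13^3 + 27*9^2 = 8788 + 2187 = 10975
Delta = -16 * (10975) = -175600
Delta mod 17 = 10

Delta = 10 (mod 17)


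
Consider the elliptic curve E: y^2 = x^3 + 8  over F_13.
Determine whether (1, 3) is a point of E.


Check whether y^2 = x^3 + 0 x + 8 (mod 13) for (x, y) = (1, 3).
LHS: y^2 = 3^2 mod 13 = 9
RHS: x^3 + 0 x + 8 = 1^3 + 0*1 + 8 mod 13 = 9
LHS = RHS

Yes, on the curve


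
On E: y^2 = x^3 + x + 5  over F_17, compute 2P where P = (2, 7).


Doubling: s = (3 x1^2 + a) / (2 y1)
s = (3*2^2 + 1) / (2*7) mod 17 = 7
x3 = s^2 - 2 x1 mod 17 = 7^2 - 2*2 = 11
y3 = s (x1 - x3) - y1 mod 17 = 7 * (2 - 11) - 7 = 15

2P = (11, 15)


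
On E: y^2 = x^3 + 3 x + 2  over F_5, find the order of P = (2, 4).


Compute successive multiples of P until we hit O:
  1P = (2, 4)
  2P = (1, 1)
  3P = (1, 4)
  4P = (2, 1)
  5P = O

ord(P) = 5


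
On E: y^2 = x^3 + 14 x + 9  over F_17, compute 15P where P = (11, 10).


k = 15 = 1111_2 (binary, LSB first: 1111)
Double-and-add from P = (11, 10):
  bit 0 = 1: acc = O + (11, 10) = (11, 10)
  bit 1 = 1: acc = (11, 10) + (13, 5) = (12, 1)
  bit 2 = 1: acc = (12, 1) + (7, 5) = (0, 3)
  bit 3 = 1: acc = (0, 3) + (5, 0) = (11, 7)

15P = (11, 7)


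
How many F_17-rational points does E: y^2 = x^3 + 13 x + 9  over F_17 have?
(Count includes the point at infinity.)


For each x in F_17, count y with y^2 = x^3 + 13 x + 9 mod 17:
  x = 0: RHS = 9, y in [3, 14]  -> 2 point(s)
  x = 2: RHS = 9, y in [3, 14]  -> 2 point(s)
  x = 7: RHS = 1, y in [1, 16]  -> 2 point(s)
  x = 8: RHS = 13, y in [8, 9]  -> 2 point(s)
  x = 10: RHS = 0, y in [0]  -> 1 point(s)
  x = 11: RHS = 4, y in [2, 15]  -> 2 point(s)
  x = 15: RHS = 9, y in [3, 14]  -> 2 point(s)
Affine points: 13. Add the point at infinity: total = 14.

#E(F_17) = 14


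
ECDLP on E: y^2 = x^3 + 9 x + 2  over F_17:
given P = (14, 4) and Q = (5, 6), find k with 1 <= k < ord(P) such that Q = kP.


Enumerate multiples of P until we hit Q = (5, 6):
  1P = (14, 4)
  2P = (5, 11)
  3P = (7, 0)
  4P = (5, 6)
Match found at i = 4.

k = 4


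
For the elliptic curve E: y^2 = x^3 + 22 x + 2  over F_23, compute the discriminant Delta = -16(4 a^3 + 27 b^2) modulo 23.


4 a^3 + 27 b^2 = 4*22^3 + 27*2^2 = 42592 + 108 = 42700
Delta = -16 * (42700) = -683200
Delta mod 23 = 15

Delta = 15 (mod 23)


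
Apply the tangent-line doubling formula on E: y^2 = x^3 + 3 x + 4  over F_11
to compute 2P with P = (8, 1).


Doubling: s = (3 x1^2 + a) / (2 y1)
s = (3*8^2 + 3) / (2*1) mod 11 = 4
x3 = s^2 - 2 x1 mod 11 = 4^2 - 2*8 = 0
y3 = s (x1 - x3) - y1 mod 11 = 4 * (8 - 0) - 1 = 9

2P = (0, 9)
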